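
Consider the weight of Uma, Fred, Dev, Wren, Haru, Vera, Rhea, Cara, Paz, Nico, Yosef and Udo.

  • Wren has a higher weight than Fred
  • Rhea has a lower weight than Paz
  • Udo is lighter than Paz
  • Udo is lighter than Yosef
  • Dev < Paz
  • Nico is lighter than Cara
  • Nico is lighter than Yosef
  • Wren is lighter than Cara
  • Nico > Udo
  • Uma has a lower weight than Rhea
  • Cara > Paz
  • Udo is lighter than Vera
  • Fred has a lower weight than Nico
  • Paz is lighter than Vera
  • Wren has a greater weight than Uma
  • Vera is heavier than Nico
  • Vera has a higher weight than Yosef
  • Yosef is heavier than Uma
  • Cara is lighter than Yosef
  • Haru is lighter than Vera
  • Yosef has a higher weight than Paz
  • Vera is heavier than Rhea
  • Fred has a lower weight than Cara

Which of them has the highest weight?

Dev is not greatest since Dev < Paz; Fred is not greatest since Fred < Nico; Udo is not greatest since Udo < Vera; Haru is not greatest since Haru < Vera; Uma is not greatest since Uma < Rhea; Rhea is not greatest since Rhea < Vera; Nico is not greatest since Nico < Vera; Wren is not greatest since Wren < Cara; Paz is not greatest since Paz < Cara; Cara is not greatest since Cara < Yosef; Yosef is not greatest since Yosef < Vera.
Only Vera has nothing above it, so Vera is the highest weight.

Vera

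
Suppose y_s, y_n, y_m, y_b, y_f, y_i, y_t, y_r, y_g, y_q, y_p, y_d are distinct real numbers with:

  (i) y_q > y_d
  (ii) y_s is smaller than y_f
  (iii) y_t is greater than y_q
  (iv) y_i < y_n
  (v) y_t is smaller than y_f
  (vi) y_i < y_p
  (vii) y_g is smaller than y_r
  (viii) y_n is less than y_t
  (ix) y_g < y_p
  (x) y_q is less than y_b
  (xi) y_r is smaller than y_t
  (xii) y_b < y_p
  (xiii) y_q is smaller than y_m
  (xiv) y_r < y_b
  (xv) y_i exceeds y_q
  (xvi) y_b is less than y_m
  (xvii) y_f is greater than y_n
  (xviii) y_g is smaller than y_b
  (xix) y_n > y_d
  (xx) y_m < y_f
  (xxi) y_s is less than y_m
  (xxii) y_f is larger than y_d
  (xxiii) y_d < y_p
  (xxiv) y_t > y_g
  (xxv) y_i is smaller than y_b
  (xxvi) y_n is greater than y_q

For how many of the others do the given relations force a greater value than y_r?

5

Directly above y_r: y_b, y_t.
One step further: y_m, y_f, y_p (5 so far).
Nothing else is reachable above y_r; 5 in all.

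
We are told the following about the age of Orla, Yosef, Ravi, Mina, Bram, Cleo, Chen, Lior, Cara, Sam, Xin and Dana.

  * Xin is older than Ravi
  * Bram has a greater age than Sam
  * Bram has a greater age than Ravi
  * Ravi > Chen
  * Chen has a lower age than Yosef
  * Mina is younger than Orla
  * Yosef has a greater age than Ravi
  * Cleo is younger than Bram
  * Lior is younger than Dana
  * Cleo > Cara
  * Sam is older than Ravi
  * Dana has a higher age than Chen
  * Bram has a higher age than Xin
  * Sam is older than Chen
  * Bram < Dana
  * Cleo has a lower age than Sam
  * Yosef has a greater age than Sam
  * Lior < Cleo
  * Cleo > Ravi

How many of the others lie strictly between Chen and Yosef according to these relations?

Chaining upward from Chen reaches: Ravi, Cleo, Sam, Xin, Bram, Dana.
Chaining downward from Yosef reaches: Ravi, Cara, Lior, Cleo, Sam.
Strictly between Chen and Yosef are those in both lists: Ravi, Cleo, Sam — 3 elements.

3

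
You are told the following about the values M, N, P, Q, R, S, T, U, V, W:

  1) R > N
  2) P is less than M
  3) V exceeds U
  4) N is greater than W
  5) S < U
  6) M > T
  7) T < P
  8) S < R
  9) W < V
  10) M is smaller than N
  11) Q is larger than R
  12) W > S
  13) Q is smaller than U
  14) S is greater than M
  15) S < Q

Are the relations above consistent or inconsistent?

consistent

Every relation is compatible with T < P < M < S < W < N < R < Q < U < V; the set is consistent.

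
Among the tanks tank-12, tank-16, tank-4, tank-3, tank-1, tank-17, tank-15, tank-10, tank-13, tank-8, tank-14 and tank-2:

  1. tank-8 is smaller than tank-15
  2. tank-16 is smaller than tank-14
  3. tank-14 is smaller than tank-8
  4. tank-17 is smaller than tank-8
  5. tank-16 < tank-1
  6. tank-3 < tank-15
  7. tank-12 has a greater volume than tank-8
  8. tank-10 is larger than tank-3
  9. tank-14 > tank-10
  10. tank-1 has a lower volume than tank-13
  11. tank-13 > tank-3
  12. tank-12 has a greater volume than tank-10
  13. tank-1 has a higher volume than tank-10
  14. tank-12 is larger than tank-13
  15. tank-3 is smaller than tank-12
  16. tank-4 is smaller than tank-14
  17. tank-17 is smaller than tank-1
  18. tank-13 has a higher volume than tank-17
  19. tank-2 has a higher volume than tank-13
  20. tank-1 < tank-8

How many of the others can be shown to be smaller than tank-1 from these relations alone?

From tank-1 the given relations immediately reach tank-17, tank-16, tank-10.
From those, tank-3 — 4 in total.
No other element is forced below tank-1 by the given relations, so the count is 4.

4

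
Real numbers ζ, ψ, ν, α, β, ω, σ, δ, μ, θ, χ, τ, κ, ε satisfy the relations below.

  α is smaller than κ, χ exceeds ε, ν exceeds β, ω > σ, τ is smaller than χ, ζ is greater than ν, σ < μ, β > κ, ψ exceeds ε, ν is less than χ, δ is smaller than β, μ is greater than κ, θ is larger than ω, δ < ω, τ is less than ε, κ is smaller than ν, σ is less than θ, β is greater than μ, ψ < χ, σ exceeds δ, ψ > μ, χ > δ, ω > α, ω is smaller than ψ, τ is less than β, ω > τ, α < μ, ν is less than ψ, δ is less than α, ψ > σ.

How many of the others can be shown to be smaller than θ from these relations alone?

5

Directly below θ: σ, ω.
One step further: δ, τ, α (5 so far).
Nothing else is reachable below θ; 5 in all.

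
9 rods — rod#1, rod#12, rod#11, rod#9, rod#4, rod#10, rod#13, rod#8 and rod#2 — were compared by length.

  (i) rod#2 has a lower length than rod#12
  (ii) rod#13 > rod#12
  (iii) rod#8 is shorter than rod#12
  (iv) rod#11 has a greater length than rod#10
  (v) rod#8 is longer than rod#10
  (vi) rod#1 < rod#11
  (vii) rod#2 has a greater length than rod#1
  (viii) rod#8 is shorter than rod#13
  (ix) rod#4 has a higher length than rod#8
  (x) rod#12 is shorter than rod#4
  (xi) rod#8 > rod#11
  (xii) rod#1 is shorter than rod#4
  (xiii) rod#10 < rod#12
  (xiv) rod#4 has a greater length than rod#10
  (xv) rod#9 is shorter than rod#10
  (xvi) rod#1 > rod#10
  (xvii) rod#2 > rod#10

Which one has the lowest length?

rod#10 is not least since rod#9 < rod#10; rod#1 is not least since rod#10 < rod#1; rod#11 is not least since rod#1 < rod#11; rod#2 is not least since rod#1 < rod#2; rod#8 is not least since rod#10 < rod#8; rod#12 is not least since rod#2 < rod#12; rod#13 is not least since rod#8 < rod#13; rod#4 is not least since rod#8 < rod#4.
Only rod#9 has nothing below it, so rod#9 is the lowest length.

rod#9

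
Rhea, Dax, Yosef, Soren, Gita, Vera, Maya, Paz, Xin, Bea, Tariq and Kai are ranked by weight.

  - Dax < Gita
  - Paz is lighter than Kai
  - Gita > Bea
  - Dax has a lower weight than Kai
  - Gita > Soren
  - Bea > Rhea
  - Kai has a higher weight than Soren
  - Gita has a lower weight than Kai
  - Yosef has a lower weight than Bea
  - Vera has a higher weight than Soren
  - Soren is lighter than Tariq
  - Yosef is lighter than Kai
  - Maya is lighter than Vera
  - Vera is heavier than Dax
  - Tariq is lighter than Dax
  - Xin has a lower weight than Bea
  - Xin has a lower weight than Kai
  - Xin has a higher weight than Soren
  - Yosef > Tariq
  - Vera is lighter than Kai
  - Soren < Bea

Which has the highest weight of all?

Kai

Rhea is not greatest since Rhea < Bea; Soren is not greatest since Soren < Tariq; Xin is not greatest since Xin < Kai; Tariq is not greatest since Tariq < Dax; Dax is not greatest since Dax < Vera; Maya is not greatest since Maya < Vera; Yosef is not greatest since Yosef < Kai; Paz is not greatest since Paz < Kai; Bea is not greatest since Bea < Gita; Vera is not greatest since Vera < Kai; Gita is not greatest since Gita < Kai.
Only Kai has nothing above it, so Kai is the highest weight.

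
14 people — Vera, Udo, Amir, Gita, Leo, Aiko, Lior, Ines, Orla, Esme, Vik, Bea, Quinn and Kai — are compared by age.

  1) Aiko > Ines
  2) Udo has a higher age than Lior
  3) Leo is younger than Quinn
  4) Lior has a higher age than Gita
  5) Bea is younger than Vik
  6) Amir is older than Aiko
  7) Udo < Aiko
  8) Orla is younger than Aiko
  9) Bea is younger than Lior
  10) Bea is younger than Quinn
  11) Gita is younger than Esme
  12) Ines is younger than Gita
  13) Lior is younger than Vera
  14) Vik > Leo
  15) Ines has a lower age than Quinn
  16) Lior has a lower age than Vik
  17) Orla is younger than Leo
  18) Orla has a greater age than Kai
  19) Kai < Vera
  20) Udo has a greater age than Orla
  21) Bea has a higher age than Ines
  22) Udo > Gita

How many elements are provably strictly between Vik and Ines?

The relations place Ines below Vik. An element lies strictly between them when it is forced above Ines and also forced below Vik.
Above Ines: {Gita, Bea, Lior, Udo, Aiko, Vera, Amir, Quinn, Esme}. Below Vik: {Gita, Bea, Kai, Orla, Lior, Leo}.
Intersection: {Gita, Bea, Lior} — 3.

3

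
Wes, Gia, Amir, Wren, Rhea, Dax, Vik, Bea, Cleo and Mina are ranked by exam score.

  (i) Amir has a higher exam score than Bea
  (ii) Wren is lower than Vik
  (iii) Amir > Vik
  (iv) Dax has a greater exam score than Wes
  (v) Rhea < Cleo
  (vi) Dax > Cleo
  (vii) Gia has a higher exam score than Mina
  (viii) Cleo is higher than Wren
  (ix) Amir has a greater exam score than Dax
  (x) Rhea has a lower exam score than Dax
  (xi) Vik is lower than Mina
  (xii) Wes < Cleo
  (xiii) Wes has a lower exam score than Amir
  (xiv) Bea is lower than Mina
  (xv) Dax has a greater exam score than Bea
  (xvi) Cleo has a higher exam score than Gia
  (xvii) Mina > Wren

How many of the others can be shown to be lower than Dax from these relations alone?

8

From Dax the given relations immediately reach Wes, Bea, Rhea, Cleo.
From those, Wren, Gia — 6 in total.
From those, Mina — 7 in total.
From those, Vik — 8 in total.
No other element is forced below Dax by the given relations, so the count is 8.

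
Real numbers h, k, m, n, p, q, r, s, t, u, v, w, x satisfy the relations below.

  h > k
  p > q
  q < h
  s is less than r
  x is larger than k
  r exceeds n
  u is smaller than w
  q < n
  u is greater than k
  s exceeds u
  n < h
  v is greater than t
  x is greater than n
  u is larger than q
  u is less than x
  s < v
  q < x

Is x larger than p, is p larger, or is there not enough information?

undetermined

Following every chain through p: below p we get q.
x is not reached, and no chain runs the other way from x to p.
So the given relations leave the order of p and x undetermined.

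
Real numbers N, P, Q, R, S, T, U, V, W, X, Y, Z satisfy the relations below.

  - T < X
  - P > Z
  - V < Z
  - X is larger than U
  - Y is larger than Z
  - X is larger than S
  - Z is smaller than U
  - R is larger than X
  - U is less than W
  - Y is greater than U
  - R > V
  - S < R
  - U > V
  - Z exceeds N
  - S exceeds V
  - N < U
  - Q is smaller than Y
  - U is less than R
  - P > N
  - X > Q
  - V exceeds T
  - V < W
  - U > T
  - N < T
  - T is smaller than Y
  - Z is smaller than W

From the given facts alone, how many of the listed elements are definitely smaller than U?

4

From U the given relations immediately reach N, T, V, Z.
Nothing else is reachable below U; 4 in all.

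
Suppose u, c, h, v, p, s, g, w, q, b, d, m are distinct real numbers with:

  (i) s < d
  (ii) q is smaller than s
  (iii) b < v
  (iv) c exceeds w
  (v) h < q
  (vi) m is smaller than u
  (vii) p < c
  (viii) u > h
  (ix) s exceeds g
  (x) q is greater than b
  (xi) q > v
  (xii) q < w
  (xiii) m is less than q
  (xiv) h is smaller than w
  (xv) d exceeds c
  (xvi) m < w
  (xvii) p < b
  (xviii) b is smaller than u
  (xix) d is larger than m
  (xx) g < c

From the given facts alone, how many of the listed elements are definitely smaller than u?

4

Directly below u: m, b, h.
One step further: p (4 so far).
Nothing else is reachable below u; 4 in all.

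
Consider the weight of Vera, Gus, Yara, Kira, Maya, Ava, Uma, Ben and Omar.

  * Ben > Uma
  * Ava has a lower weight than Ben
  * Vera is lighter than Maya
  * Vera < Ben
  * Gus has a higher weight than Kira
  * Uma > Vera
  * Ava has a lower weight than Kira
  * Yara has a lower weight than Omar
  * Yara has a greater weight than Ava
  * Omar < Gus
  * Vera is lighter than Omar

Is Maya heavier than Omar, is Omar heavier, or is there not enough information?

undetermined

Following every chain through Omar: above Omar we get Gus; below Omar we get Vera, Ava, Yara.
Maya is not reached, and no chain runs the other way from Maya to Omar.
So the given relations leave the order of Omar and Maya undetermined.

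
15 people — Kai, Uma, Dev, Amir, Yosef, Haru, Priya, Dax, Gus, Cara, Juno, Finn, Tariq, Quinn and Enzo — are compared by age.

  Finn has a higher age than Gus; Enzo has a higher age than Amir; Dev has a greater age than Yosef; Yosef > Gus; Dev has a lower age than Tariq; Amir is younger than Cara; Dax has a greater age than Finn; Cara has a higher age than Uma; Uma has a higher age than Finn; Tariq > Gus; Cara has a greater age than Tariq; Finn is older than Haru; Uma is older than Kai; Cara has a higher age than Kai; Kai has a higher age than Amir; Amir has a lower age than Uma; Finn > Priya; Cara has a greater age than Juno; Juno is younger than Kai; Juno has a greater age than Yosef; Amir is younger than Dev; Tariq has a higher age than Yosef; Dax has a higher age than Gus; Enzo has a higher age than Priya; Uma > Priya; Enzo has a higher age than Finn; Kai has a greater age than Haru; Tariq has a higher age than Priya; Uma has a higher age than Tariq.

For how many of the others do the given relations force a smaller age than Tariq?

5

Directly below Tariq: Priya, Gus, Yosef, Dev.
One step further: Amir (5 so far).
No other element is forced below Tariq by the given relations, so the count is 5.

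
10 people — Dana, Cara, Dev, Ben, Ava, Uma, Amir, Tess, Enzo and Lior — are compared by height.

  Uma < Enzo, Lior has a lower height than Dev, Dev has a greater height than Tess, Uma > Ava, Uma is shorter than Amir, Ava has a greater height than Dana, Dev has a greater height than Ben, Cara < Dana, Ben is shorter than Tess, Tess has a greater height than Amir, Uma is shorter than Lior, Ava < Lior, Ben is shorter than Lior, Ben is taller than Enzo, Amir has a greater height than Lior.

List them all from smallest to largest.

Each adjacent pair is fixed by a given relation: Cara < Dana; Dana < Ava; Ava < Uma; Uma < Enzo; Enzo < Ben; Ben < Lior; Lior < Amir; Amir < Tess; Tess < Dev. Chaining them end to end gives the full order.

Cara < Dana < Ava < Uma < Enzo < Ben < Lior < Amir < Tess < Dev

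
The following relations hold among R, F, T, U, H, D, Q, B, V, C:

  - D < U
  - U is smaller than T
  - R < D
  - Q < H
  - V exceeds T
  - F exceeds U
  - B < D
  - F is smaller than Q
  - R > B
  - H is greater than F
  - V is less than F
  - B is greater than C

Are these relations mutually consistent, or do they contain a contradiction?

Every relation is compatible with C < B < R < D < U < T < V < F < Q < H; the set is consistent.

consistent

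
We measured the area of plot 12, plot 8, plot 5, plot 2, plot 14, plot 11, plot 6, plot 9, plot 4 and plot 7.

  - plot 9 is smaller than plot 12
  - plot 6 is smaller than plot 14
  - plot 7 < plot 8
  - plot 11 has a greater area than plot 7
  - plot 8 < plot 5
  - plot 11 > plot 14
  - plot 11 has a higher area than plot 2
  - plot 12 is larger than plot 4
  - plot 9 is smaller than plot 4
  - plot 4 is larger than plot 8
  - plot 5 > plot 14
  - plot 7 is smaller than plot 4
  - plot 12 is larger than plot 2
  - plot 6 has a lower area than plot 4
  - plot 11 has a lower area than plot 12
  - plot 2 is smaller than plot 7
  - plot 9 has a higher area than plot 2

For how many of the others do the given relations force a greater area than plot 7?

5

The elements the relations force above plot 7 are plot 11, plot 8, plot 5, plot 4, plot 12 — no chain reaches any other.
That is 5.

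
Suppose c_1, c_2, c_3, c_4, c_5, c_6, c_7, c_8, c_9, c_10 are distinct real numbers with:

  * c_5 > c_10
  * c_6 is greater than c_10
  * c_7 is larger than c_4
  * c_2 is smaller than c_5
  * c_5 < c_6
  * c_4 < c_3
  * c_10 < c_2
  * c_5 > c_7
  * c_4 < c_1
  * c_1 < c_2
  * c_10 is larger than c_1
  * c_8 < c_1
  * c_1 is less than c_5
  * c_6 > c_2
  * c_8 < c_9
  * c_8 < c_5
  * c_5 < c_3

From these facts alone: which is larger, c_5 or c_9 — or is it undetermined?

Following every chain through c_5: above c_5 we get c_3, c_6; below c_5 we get c_8, c_4, c_1, c_10, c_7, c_2.
c_9 is not reached, and no chain runs the other way from c_9 to c_5.
So the given relations leave the order of c_5 and c_9 undetermined.

undetermined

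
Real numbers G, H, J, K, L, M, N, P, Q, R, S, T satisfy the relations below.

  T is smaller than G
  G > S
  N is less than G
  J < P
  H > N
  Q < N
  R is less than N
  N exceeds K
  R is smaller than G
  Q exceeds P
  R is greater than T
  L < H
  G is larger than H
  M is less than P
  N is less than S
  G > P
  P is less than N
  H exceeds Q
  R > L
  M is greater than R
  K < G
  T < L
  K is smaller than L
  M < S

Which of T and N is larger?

N

Link the given pairs in sequence: T < L; L < R; R < M; M < P; P < Q; Q < N.
Chaining these gives T < L < R < M < P < Q < N.
So T < N; N is the larger of the two.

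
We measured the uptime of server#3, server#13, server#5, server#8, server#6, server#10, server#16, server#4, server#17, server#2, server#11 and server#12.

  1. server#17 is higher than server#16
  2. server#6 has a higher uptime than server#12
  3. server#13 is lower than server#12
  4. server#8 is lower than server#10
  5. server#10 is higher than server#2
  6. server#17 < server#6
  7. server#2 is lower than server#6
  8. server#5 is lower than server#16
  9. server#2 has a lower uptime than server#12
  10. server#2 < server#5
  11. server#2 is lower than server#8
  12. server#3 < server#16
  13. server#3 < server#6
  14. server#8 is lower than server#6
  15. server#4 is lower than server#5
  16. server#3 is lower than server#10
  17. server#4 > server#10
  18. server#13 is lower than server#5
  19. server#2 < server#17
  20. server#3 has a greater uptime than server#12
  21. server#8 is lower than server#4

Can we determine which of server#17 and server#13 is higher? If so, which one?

Chaining the given relations: server#13 < server#12 < server#3 < server#10 < server#4 < server#5 < server#16 < server#17.
So server#17 is higher.

server#17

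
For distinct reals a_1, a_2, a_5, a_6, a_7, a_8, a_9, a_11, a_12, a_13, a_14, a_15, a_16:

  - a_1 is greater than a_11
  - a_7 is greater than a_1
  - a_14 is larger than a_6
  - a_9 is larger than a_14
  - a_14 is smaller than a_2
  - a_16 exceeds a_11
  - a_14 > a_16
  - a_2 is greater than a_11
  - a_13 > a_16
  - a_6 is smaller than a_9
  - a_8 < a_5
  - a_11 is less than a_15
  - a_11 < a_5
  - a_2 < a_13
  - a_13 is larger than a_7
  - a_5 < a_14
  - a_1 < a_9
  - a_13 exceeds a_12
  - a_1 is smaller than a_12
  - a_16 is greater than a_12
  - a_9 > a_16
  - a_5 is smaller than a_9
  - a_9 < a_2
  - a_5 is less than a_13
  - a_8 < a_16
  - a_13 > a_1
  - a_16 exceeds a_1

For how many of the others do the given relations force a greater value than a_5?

Directly above a_5: a_14, a_9, a_13.
One step further: a_2 (4 so far).
Nothing else is reachable above a_5; 4 in all.

4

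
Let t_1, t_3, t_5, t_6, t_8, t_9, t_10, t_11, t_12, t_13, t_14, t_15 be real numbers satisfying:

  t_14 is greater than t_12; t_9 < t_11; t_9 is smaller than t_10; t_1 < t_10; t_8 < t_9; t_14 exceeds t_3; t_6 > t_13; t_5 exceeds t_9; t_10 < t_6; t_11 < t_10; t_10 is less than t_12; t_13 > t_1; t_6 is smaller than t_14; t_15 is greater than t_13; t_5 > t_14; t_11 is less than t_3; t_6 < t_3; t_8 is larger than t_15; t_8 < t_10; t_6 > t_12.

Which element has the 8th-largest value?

t_9

The consecutive relations fix a unique order: t_1 < t_13 < t_15 < t_8 < t_9 < t_11 < t_10 < t_12 < t_6 < t_3 < t_14 < t_5.
Counting 8 from the largest end gives t_9.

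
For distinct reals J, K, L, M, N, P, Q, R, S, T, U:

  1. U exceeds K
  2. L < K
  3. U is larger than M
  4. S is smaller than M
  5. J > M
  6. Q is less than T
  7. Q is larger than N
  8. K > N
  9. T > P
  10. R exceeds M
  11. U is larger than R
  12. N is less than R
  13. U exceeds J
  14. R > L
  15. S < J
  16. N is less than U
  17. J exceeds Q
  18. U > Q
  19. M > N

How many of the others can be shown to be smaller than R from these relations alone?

4

From R the given relations immediately reach L, N, M.
From those, S — 4 in total.
Nothing else is reachable below R; 4 in all.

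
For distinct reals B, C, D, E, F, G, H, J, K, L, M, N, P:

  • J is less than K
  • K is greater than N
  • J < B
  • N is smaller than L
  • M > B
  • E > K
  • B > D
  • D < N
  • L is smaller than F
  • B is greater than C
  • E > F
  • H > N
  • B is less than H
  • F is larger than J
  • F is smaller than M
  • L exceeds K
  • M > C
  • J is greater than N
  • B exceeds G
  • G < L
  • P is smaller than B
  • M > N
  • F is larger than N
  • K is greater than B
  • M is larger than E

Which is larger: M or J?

Following the relations from J: J < B < K < L < F < E < M.
So J < M; M is the larger of the two.

M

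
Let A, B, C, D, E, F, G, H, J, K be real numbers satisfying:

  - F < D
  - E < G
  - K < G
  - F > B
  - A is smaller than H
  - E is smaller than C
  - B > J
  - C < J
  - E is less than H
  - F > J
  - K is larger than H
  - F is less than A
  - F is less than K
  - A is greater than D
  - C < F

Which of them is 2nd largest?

K

Chaining the given pairs: E < C < J < B < F < D < A < H < K < G.
The 2nd largest is K.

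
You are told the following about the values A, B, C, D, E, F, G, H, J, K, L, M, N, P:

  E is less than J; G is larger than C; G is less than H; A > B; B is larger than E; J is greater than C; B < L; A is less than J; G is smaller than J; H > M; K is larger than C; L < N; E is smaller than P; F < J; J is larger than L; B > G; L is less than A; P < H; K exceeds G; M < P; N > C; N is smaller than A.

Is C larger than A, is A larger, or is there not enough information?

A

Chaining the given relations: C < G < B < L < N < A.
So A is larger.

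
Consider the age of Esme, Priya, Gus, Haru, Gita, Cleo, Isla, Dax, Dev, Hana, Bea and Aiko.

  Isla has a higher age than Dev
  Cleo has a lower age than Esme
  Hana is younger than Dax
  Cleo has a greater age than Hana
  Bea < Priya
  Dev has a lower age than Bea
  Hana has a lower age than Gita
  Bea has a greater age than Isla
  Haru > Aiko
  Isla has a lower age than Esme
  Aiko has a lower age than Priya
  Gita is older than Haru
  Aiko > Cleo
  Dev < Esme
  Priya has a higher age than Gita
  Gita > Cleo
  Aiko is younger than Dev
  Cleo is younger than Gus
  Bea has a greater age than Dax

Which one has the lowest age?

Cleo is not least since Hana < Cleo; Aiko is not least since Cleo < Aiko; Dev is not least since Aiko < Dev; Isla is not least since Dev < Isla; Haru is not least since Aiko < Haru; Gus is not least since Cleo < Gus; Esme is not least since Dev < Esme; Dax is not least since Hana < Dax; Bea is not least since Isla < Bea; Gita is not least since Haru < Gita; Priya is not least since Bea < Priya.
Only Hana has nothing below it, so Hana is the lowest age.

Hana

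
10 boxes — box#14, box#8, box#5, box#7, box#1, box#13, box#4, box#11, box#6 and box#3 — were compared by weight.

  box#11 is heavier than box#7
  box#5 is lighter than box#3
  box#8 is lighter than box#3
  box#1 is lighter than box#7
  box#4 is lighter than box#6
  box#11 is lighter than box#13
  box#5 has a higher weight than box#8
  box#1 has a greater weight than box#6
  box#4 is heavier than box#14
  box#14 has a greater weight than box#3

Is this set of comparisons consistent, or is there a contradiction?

consistent

The single ordering box#8 < box#5 < box#3 < box#14 < box#4 < box#6 < box#1 < box#7 < box#11 < box#13 satisfies every listed relation, so no contradiction arises.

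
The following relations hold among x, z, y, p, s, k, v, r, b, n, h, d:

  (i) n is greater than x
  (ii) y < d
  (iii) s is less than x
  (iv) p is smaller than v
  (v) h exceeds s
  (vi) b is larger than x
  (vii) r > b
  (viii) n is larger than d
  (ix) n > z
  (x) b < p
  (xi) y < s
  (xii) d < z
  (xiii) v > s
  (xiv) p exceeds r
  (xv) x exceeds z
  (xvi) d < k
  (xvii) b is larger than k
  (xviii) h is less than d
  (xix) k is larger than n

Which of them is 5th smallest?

z

Piecing the relations together gives one ordering: y < s < h < d < z < x < n < k < b < r < p < v.
The 5th smallest is z.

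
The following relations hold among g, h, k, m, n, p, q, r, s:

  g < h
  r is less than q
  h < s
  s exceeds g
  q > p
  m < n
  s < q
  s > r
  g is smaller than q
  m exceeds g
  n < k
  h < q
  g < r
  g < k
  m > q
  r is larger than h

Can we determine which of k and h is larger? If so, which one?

k

The relevant relations are h < r; r < s; s < q; q < m; m < n; n < k.
Chaining these gives h < r < s < q < m < n < k.
So k is larger.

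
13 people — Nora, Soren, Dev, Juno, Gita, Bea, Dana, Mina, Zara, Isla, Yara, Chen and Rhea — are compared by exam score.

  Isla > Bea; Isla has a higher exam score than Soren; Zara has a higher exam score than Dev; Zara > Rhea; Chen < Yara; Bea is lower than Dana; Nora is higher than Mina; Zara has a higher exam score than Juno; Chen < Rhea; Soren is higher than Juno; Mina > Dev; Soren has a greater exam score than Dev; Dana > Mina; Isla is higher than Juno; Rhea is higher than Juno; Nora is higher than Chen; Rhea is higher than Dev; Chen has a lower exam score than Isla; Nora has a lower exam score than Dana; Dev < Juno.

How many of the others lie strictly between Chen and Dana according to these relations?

1

Chaining upward from Chen reaches: Yara, Nora, Rhea, Zara, Isla.
Chaining downward from Dana reaches: Dev, Mina, Nora, Bea.
Strictly between Chen and Dana are those in both lists: Nora — 1 element.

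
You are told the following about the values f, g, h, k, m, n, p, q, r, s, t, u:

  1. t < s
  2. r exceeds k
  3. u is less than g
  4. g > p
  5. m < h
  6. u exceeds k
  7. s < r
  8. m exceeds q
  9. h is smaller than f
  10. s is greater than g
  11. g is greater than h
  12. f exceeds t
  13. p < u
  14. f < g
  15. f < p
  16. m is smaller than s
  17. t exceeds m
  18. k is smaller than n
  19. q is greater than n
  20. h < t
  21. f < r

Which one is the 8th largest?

The consecutive relations fix a unique order: k < n < q < m < h < t < f < p < u < g < s < r.
The 8th largest is h.

h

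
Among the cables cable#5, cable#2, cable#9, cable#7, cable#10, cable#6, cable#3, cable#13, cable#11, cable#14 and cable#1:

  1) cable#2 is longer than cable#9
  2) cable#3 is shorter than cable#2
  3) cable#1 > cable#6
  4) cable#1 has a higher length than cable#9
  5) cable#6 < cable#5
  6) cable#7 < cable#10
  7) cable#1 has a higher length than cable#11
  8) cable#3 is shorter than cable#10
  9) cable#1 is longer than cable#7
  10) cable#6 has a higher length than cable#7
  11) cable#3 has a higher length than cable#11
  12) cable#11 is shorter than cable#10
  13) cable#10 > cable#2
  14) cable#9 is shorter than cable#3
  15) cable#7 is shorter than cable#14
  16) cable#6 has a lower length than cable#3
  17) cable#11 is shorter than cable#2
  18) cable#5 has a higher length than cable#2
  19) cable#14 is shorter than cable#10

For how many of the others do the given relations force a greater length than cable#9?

5

Directly above cable#9: cable#3, cable#2, cable#1.
One step further: cable#5, cable#10 (5 so far).
Nothing else is reachable above cable#9; 5 in all.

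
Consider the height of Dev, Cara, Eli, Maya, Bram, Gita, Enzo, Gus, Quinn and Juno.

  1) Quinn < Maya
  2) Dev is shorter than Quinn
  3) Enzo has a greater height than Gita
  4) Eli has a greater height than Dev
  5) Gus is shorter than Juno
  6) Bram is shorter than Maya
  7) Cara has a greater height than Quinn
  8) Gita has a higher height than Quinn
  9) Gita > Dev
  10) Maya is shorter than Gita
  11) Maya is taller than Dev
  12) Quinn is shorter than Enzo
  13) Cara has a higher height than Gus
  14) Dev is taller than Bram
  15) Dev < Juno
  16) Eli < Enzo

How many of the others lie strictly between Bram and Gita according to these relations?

3

Chaining upward from Bram reaches: Dev, Quinn, Eli, Cara, Maya, Juno, Enzo.
Chaining downward from Gita reaches: Dev, Quinn, Maya.
Strictly between Bram and Gita are those in both lists: Dev, Quinn, Maya — 3 elements.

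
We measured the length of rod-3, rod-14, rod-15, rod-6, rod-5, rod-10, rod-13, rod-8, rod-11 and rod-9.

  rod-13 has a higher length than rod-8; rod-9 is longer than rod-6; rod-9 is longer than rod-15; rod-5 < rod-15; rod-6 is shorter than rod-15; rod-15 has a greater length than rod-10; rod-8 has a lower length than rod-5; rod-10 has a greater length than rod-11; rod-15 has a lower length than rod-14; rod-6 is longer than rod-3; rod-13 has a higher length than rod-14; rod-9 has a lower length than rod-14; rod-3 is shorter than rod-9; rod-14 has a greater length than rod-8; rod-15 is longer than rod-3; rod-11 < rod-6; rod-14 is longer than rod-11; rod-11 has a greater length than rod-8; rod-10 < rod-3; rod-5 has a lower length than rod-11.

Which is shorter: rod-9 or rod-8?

rod-8 < rod-5 and rod-5 < rod-11 give rod-8 < rod-11.
With rod-11 < rod-10: rod-8 < rod-5 < rod-11 < rod-10.
Then rod-10 < rod-3 extends the chain to rod-3.
With rod-3 < rod-6: rod-8 < rod-5 < rod-11 < rod-10 < rod-3 < rod-6.
With rod-6 < rod-9: rod-8 < rod-5 < rod-11 < rod-10 < rod-3 < rod-6 < rod-9.
So rod-8 < rod-9; rod-8 is the shorter of the two.

rod-8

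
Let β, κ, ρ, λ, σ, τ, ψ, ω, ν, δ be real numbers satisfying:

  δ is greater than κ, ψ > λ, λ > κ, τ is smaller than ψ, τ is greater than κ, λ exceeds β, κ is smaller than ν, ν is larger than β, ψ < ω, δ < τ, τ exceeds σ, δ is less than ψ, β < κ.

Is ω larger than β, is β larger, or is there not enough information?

β < κ < λ < ψ < ω, by transitivity through κ, λ, ψ.
So ω is larger.

ω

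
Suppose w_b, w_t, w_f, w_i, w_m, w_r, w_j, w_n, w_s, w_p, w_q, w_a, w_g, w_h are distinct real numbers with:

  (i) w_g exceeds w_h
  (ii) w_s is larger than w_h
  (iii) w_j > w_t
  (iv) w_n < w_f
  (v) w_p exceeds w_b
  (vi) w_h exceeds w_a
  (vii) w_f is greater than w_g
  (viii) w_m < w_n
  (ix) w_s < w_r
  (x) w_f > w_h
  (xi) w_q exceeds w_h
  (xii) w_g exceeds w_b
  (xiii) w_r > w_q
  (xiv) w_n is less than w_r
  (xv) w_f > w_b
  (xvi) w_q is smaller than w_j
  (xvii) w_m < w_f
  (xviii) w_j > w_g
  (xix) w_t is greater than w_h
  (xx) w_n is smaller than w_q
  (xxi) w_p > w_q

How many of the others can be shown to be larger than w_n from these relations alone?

Directly above w_n: w_q, w_f, w_r.
One step further: w_j, w_p (5 so far).
No other element is forced above w_n by the given relations, so the count is 5.

5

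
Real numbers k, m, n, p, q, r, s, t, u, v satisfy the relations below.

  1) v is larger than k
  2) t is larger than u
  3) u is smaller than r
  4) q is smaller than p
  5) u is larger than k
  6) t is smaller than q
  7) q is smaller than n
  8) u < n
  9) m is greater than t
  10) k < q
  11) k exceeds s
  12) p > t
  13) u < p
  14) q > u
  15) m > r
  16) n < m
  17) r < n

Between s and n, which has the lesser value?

Chaining the given relations: s < k < u < t < q < n.
So s < n; s is the smaller of the two.

s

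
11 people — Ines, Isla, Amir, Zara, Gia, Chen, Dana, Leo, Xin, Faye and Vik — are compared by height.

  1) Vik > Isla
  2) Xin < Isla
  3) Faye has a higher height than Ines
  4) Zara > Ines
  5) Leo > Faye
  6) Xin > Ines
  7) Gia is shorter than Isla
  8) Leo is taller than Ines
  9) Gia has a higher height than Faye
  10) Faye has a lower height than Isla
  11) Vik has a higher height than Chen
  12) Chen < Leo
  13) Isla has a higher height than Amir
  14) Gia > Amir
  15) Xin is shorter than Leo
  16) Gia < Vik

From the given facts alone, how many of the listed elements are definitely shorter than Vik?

7

The elements the relations force below Vik are Amir, Ines, Xin, Faye, Chen, Gia, Isla — no chain reaches any other.
That is 7.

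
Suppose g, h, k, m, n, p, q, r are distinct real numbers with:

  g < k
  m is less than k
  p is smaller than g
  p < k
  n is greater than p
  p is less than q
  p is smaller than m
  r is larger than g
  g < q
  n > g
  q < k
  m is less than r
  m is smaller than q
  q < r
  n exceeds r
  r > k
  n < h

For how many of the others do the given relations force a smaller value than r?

5

From r the given relations immediately reach g, m, q, k.
From those, p — 5 in total.
Nothing else is reachable below r; 5 in all.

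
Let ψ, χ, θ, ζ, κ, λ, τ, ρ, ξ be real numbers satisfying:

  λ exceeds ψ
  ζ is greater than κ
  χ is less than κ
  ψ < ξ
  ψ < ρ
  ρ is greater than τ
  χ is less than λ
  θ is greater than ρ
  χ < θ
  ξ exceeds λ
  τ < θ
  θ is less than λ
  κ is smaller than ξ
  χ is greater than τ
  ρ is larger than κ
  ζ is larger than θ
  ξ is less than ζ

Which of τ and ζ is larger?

τ < χ and χ < κ give τ < κ.
With κ < ρ: τ < χ < κ < ρ.
With ρ < θ: τ < χ < κ < ρ < θ.
With θ < λ: τ < χ < κ < ρ < θ < λ.
Then λ < ξ extends the chain to ξ.
Then ξ < ζ extends the chain to ζ.
So τ < ζ; ζ is the larger of the two.

ζ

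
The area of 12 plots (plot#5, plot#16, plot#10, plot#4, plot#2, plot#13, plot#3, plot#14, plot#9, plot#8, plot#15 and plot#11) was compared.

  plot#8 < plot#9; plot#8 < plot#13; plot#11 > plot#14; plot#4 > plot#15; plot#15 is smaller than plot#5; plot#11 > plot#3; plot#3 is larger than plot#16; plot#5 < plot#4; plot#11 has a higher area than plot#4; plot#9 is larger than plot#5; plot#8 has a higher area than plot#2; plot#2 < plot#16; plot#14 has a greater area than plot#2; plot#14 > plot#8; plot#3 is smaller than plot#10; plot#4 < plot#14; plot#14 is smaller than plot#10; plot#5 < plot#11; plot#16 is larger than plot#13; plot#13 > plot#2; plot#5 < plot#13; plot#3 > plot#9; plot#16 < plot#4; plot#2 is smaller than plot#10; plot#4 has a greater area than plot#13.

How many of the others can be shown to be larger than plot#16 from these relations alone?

The elements the relations force above plot#16 are plot#4, plot#3, plot#14, plot#10, plot#11 — no chain reaches any other.
That is 5.

5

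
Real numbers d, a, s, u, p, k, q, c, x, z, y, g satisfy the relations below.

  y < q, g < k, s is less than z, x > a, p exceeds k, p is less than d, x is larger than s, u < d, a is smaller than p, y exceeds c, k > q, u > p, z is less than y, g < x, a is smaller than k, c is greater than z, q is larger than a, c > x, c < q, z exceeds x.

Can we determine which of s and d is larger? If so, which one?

s < x and x < z give s < z.
With z < c: s < x < z < c.
Then c < y extends the chain to y.
With y < q: s < x < z < c < y < q.
With q < k: s < x < z < c < y < q < k.
Then k < p extends the chain to p.
With p < u: s < x < z < c < y < q < k < p < u.
With u < d: s < x < z < c < y < q < k < p < u < d.
So d is larger.

d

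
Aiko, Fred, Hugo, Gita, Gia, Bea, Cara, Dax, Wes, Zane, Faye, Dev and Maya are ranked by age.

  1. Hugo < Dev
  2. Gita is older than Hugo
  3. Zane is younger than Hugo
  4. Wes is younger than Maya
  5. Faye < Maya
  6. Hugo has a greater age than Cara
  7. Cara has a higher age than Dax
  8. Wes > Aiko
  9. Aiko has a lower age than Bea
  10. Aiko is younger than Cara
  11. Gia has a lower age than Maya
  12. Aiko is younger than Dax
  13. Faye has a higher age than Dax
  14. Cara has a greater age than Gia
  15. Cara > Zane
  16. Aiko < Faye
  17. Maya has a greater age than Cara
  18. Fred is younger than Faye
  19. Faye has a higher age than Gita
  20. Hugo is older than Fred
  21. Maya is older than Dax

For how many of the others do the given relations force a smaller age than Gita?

Directly below Gita: Hugo.
One step further: Zane, Fred, Cara (4 so far).
One step further: Aiko, Dax, Gia (7 so far).
Nothing else is reachable below Gita; 7 in all.

7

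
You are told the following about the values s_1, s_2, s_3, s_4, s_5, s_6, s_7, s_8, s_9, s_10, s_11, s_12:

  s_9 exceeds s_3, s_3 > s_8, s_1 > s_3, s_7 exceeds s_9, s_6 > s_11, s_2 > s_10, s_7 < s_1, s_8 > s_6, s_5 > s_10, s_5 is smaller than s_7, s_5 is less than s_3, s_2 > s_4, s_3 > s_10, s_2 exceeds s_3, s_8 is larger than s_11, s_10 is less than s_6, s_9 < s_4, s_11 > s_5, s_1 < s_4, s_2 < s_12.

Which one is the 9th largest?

Chaining the given pairs: s_10 < s_5 < s_11 < s_6 < s_8 < s_3 < s_9 < s_7 < s_1 < s_4 < s_2 < s_12.
The 9th largest is s_6.

s_6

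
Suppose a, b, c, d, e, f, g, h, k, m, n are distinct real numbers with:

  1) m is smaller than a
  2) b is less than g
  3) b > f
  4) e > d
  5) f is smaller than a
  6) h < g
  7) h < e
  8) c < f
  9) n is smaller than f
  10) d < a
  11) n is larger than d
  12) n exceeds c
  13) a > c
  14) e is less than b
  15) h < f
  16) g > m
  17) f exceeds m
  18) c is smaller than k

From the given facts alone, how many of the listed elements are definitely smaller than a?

Directly below a: c, d, m, f.
One step further: n, h (6 so far).
Nothing else is reachable below a; 6 in all.

6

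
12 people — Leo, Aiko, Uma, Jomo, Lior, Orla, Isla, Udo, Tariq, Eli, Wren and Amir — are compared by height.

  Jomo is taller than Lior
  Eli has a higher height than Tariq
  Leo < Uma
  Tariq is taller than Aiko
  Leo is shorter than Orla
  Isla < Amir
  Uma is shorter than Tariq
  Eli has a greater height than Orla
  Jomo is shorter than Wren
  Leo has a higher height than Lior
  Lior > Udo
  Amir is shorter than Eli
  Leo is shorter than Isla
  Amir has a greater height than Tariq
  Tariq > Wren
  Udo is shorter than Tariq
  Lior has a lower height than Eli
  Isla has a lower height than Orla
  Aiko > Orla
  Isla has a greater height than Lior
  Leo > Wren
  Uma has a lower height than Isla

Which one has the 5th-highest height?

Chaining the given pairs: Udo < Lior < Jomo < Wren < Leo < Uma < Isla < Orla < Aiko < Tariq < Amir < Eli.
Counting 5 from the largest end gives Orla.

Orla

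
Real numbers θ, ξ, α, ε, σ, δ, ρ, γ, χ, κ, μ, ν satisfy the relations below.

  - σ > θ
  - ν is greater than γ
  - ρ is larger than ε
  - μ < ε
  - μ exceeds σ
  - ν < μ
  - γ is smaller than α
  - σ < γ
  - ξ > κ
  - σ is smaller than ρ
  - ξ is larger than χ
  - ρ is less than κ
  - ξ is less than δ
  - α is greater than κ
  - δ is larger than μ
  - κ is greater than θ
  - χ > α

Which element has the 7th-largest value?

Chaining the given pairs: θ < σ < γ < ν < μ < ε < ρ < κ < α < χ < ξ < δ.
The 7th largest is ε.

ε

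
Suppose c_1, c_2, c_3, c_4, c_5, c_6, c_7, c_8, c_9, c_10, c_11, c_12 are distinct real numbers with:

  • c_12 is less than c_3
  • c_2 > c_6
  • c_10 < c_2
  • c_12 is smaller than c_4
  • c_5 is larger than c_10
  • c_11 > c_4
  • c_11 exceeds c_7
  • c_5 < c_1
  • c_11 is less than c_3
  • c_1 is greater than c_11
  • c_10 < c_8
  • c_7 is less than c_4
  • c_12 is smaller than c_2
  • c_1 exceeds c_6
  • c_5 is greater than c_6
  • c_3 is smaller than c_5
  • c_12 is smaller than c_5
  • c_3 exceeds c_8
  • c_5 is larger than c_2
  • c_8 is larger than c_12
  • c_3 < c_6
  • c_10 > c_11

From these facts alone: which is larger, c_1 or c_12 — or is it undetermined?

The relevant relations are c_12 < c_4; c_4 < c_11; c_11 < c_10; c_10 < c_8; c_8 < c_3; c_3 < c_6; c_6 < c_2; c_2 < c_5; c_5 < c_1.
Chaining these gives c_12 < c_4 < c_11 < c_10 < c_8 < c_3 < c_6 < c_2 < c_5 < c_1.
So c_1 is larger.

c_1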